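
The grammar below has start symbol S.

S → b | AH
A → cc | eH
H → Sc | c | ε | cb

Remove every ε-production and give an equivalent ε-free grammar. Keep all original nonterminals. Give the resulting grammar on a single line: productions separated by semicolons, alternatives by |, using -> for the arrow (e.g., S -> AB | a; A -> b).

Nullable set: {H}.
S -> AH: H nullable, giving A | AH.
A -> eH: H nullable, giving e | eH.
Drop H -> ε.
Unchanged (no nullable symbols): S -> b; A -> cc; H -> Sc; H -> c; H -> cb.

S -> A | b | AH; A -> e | cc | eH; H -> c | Sc | cb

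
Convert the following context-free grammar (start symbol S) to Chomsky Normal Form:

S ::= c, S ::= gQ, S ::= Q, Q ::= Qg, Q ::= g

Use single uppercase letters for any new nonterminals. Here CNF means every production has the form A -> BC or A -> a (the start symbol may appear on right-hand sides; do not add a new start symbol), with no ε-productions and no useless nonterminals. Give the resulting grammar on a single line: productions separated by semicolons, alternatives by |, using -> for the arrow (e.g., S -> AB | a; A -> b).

S -> c | g | AQ | QA; A -> g; Q -> g | QA

No ε-productions.
After unit-elimination: S -> c | g | Qg | gQ; Q -> g | Qg.
TERM: introduce A -> g and substitute in every rule of length ≥2.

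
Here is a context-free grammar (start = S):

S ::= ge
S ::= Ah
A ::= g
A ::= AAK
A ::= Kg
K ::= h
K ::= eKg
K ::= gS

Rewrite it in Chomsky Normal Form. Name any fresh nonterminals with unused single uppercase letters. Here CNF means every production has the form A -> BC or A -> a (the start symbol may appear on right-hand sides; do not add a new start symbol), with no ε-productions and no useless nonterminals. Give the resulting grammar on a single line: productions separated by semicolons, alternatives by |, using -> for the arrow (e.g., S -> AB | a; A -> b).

No ε-productions.
No unit productions to eliminate.
TERM: introduce C -> e, B -> g, D -> h and substitute in every rule of length ≥2.
BIN: A -> AAK becomes A -> AE, E -> AK; K -> CKB becomes K -> CF, F -> KB.

S -> AD | BC; A -> g | AE | KB; B -> g; C -> e; D -> h; E -> AK; F -> KB; K -> h | BS | CF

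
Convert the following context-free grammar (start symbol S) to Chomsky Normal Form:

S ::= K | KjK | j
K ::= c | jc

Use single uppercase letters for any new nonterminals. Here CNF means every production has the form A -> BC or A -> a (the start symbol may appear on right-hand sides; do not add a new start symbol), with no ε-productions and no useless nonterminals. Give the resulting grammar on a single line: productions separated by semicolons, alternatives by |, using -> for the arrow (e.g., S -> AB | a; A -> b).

S -> c | j | AB | KC; A -> j; B -> c; C -> AK; K -> c | AB

No ε-productions.
After unit-elimination: S -> c | j | jc | KjK; K -> c | jc.
TERM: introduce B -> c, A -> j and substitute in every rule of length ≥2.
BIN: S -> KAK becomes S -> KC, C -> AK.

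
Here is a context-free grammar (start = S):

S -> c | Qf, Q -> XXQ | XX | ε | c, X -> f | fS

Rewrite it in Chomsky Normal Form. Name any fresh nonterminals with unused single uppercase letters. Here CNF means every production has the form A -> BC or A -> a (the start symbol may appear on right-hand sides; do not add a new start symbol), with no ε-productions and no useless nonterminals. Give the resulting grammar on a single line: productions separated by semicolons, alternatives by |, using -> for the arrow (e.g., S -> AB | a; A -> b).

S -> c | f | QA; A -> f; B -> XQ; Q -> c | XB | XX; X -> f | AS

Nullable: {Q}; after ε-elimination: S -> c | f | Qf; Q -> c | XX | XXQ; X -> f | fS.
No unit productions to eliminate.
TERM: introduce A -> f and substitute in every rule of length ≥2.
BIN: Q -> XXQ becomes Q -> XB, B -> XQ.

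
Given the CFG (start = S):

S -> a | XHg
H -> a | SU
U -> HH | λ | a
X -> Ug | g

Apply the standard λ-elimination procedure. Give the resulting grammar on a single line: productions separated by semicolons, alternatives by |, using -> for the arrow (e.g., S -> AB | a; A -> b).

Nullable set: {U}.
H -> SU: U nullable, giving S | SU.
Drop U -> λ.
X -> Ug: U nullable, giving Ug | g.
Unchanged (no nullable symbols): S -> XHg; S -> a; H -> a; U -> HH; U -> a; X -> g.

S -> a | XHg; H -> S | a | SU; U -> a | HH; X -> g | Ug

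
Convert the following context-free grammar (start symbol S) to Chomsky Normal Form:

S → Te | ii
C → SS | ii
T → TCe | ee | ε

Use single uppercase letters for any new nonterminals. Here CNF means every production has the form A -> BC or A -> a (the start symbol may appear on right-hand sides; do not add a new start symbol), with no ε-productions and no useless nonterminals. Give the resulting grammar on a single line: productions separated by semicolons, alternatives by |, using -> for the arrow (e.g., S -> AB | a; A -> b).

S -> e | AA | TB; A -> i; B -> e; C -> AA | SS; D -> CB; T -> BB | CB | TD

Nullable: {T}; after ε-elimination: S -> e | Te | ii; C -> SS | ii; T -> Ce | ee | TCe.
No unit productions to eliminate.
TERM: introduce B -> e, A -> i and substitute in every rule of length ≥2.
BIN: T -> TCB becomes T -> TD, D -> CB.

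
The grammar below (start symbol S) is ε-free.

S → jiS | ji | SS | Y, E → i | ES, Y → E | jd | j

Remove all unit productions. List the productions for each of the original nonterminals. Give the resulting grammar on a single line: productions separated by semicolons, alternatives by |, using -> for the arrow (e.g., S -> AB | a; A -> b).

S -> i | j | ES | SS | jd | ji | jiS; E -> i | ES; Y -> i | j | ES | jd

Unit productions: S->Y, Y->E.
Unit pairs (A ⇒* B via units): (S,E), (S,Y), (Y,E).
S: inherits non-unit rules of {E, S, Y} → ES | SS | i | j | jd | ji | jiS.
E: inherits non-unit rules of {E} → ES | i.
Y: inherits non-unit rules of {E, Y} → ES | i | j | jd.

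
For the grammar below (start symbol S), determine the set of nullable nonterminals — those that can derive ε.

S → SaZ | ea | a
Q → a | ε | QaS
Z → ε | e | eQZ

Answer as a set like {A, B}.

{Q, Z}

Directly nullable (have an ε-rule): {Q, Z}.
Not nullable: S — each has a terminal in every rule's right-hand side or depends on a non-nullable symbol.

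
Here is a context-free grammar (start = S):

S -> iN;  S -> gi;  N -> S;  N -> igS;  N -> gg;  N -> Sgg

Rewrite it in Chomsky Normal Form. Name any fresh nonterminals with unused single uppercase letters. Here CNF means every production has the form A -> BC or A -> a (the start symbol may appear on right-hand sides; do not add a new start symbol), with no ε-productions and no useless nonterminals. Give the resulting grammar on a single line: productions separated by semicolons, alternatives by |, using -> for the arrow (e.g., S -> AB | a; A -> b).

No ε-productions.
After unit-elimination: S -> gi | iN; N -> gg | gi | iN | Sgg | igS.
TERM: introduce A -> g, B -> i and substitute in every rule of length ≥2.
BIN: N -> BAS becomes N -> BC, C -> AS; N -> SAA becomes N -> SD, D -> AA.

S -> AB | BN; A -> g; B -> i; C -> AS; D -> AA; N -> AA | AB | BC | BN | SD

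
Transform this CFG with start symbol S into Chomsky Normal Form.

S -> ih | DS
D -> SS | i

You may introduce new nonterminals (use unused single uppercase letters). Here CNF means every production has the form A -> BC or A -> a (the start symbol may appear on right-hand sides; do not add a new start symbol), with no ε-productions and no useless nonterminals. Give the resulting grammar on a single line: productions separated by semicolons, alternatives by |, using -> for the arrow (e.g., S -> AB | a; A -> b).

No ε-productions.
No unit productions to eliminate.
TERM: introduce B -> h, A -> i and substitute in every rule of length ≥2.

S -> AB | DS; A -> i; B -> h; D -> i | SS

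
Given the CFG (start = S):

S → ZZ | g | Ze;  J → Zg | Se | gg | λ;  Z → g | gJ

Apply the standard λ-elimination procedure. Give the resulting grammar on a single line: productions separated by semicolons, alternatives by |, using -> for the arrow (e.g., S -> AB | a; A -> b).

S -> g | ZZ | Ze; J -> Se | Zg | gg; Z -> g | gJ

Nullable set: {J}.
Drop J -> λ.
Z -> gJ: J nullable, giving g | gJ.
Unchanged (no nullable symbols): S -> ZZ; S -> Ze; S -> g; J -> Se; J -> Zg; J -> gg; Z -> g.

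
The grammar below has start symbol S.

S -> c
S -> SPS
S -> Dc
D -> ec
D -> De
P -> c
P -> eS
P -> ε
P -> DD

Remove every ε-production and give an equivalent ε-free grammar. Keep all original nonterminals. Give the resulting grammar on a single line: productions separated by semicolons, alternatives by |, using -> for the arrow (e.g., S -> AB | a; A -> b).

S -> c | Dc | SS | SPS; D -> De | ec; P -> c | DD | eS

Nullable set: {P}.
S -> SPS: P nullable, giving SPS | SS.
Drop P -> ε.
Unchanged (no nullable symbols): S -> Dc; S -> c; D -> De; D -> ec; P -> DD; P -> c; P -> eS.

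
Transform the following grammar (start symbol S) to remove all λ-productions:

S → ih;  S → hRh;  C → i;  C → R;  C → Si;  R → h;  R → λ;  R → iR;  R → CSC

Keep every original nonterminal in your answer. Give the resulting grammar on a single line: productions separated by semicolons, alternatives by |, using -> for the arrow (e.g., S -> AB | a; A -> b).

Nullable set: {C, R}.
S -> hRh: R nullable, giving hRh | hh.
C -> R: R nullable, giving R.
Drop R -> λ.
R -> CSC: C, C nullable, giving CS | CSC | S | SC.
R -> iR: R nullable, giving i | iR.
Unchanged (no nullable symbols): S -> ih; C -> Si; C -> i; R -> h.

S -> hh | ih | hRh; C -> R | i | Si; R -> S | h | i | CS | SC | iR | CSC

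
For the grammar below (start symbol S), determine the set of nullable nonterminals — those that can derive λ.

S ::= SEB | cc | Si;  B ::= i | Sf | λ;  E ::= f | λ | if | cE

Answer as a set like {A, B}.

{B, E}

Directly nullable (have an ε-rule): {B, E}.
Not nullable: S — each has a terminal in every rule's right-hand side or depends on a non-nullable symbol.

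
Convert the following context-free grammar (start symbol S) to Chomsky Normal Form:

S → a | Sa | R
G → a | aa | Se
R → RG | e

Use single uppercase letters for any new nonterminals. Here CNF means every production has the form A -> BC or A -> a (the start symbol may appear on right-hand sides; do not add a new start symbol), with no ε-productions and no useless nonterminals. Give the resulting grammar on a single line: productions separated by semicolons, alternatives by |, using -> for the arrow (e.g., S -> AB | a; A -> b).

No ε-productions.
After unit-elimination: S -> a | e | RG | Sa; G -> a | Se | aa; R -> e | RG.
TERM: introduce B -> a, A -> e and substitute in every rule of length ≥2.

S -> a | e | RG | SB; A -> e; B -> a; G -> a | BB | SA; R -> e | RG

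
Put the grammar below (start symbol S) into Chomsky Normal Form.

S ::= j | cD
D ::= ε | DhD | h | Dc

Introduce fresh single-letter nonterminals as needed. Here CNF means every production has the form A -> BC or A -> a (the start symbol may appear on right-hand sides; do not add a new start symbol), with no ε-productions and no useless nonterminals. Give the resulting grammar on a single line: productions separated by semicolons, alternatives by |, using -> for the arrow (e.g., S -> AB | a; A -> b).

S -> c | j | AD; A -> c; B -> h; C -> BD; D -> c | h | BD | DA | DB | DC

Nullable: {D}; after ε-elimination: S -> c | j | cD; D -> c | h | Dc | Dh | hD | DhD.
No unit productions to eliminate.
TERM: introduce A -> c, B -> h and substitute in every rule of length ≥2.
BIN: D -> DBD becomes D -> DC, C -> BD.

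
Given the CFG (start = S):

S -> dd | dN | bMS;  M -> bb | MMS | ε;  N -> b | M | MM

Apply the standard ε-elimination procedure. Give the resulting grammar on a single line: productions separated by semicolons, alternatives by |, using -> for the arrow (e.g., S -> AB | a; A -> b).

Nullable set: {M, N}.
S -> bMS: M nullable, giving bMS | bS.
S -> dN: N nullable, giving d | dN.
Drop M -> ε.
M -> MMS: M, M nullable, giving MMS | MS | S.
N -> M: M nullable, giving M.
N -> MM: M, M nullable, giving M | MM.
Unchanged (no nullable symbols): S -> dd; M -> bb; N -> b.

S -> d | bS | dN | dd | bMS; M -> S | MS | bb | MMS; N -> M | b | MM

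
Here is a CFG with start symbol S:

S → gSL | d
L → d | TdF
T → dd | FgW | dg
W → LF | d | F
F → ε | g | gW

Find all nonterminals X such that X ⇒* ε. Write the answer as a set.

{F, W}

Directly nullable (have an ε-rule): {F}.
W is nullable via W -> F (every symbol on the right is already known nullable).
Not nullable: L, S, T — each has a terminal in every rule's right-hand side or depends on a non-nullable symbol.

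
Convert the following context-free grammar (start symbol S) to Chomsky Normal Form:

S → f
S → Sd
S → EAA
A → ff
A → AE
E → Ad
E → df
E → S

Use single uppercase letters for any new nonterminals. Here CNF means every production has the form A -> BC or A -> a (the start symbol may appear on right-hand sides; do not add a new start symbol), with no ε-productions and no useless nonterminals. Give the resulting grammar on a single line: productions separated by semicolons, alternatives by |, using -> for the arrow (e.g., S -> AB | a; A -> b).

S -> f | EF | SC; A -> AE | BB; B -> f; C -> d; D -> AA; E -> f | AC | CB | ED | SC; F -> AA

No ε-productions.
After unit-elimination: S -> f | Sd | EAA; A -> AE | ff; E -> f | Ad | Sd | df | EAA.
TERM: introduce C -> d, B -> f and substitute in every rule of length ≥2.
BIN: E -> EAA becomes E -> ED, D -> AA; S -> EAA becomes S -> EF, F -> AA.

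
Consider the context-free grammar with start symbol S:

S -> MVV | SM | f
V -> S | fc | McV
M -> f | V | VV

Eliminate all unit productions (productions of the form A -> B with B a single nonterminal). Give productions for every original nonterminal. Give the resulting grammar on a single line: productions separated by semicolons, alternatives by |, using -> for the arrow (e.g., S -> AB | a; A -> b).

Unit productions: M->V, V->S.
Unit pairs (A ⇒* B via units): (M,S), (M,V), (V,S).
S: inherits non-unit rules of {S} → MVV | SM | f.
M: inherits non-unit rules of {M, S, V} → MVV | McV | SM | VV | f | fc.
V: inherits non-unit rules of {S, V} → MVV | McV | SM | f | fc.

S -> f | SM | MVV; M -> f | SM | VV | fc | MVV | McV; V -> f | SM | fc | MVV | McV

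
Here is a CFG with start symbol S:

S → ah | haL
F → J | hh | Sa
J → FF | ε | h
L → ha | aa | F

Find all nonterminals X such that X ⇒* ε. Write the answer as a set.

Directly nullable (have an ε-rule): {J}.
F is nullable via F -> J (every symbol on the right is already known nullable).
L is nullable via L -> F (every symbol on the right is already known nullable).
Not nullable: S — each has a terminal in every rule's right-hand side or depends on a non-nullable symbol.

{F, J, L}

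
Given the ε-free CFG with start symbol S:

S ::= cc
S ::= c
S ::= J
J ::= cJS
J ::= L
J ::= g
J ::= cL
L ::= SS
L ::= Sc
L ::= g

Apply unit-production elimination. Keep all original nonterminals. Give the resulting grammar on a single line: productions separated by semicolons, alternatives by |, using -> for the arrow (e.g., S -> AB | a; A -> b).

S -> c | g | SS | Sc | cL | cc | cJS; J -> g | SS | Sc | cL | cJS; L -> g | SS | Sc

Unit productions: J->L, S->J.
Unit pairs (A ⇒* B via units): (J,L), (S,J), (S,L).
S: inherits non-unit rules of {J, L, S} → SS | Sc | c | cJS | cL | cc | g.
J: inherits non-unit rules of {J, L} → SS | Sc | cJS | cL | g.
L: inherits non-unit rules of {L} → SS | Sc | g.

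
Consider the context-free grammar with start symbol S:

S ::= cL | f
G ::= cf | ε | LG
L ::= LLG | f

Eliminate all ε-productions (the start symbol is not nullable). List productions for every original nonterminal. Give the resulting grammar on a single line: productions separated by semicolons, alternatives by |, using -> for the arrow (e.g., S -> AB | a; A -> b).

Nullable set: {G}.
Drop G -> ε.
G -> LG: G nullable, giving L | LG.
L -> LLG: G nullable, giving LL | LLG.
Unchanged (no nullable symbols): S -> cL; S -> f; G -> cf; L -> f.

S -> f | cL; G -> L | LG | cf; L -> f | LL | LLG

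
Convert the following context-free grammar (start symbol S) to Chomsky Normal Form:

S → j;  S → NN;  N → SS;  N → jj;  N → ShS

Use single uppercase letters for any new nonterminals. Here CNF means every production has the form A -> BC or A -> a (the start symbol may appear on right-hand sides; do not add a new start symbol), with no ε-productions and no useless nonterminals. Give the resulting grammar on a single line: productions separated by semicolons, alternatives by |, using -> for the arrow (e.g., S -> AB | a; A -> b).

No ε-productions.
No unit productions to eliminate.
TERM: introduce A -> h, B -> j and substitute in every rule of length ≥2.
BIN: N -> SAS becomes N -> SC, C -> AS.

S -> j | NN; A -> h; B -> j; C -> AS; N -> BB | SC | SS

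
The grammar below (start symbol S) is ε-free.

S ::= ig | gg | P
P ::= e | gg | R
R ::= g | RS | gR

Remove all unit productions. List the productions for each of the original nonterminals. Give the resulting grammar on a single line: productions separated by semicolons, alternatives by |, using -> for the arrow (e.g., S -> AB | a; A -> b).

S -> e | g | RS | gR | gg | ig; P -> e | g | RS | gR | gg; R -> g | RS | gR

Unit productions: P->R, S->P.
Unit pairs (A ⇒* B via units): (P,R), (S,P), (S,R).
S: inherits non-unit rules of {P, R, S} → RS | e | g | gR | gg | ig.
P: inherits non-unit rules of {P, R} → RS | e | g | gR | gg.
R: inherits non-unit rules of {R} → RS | g | gR.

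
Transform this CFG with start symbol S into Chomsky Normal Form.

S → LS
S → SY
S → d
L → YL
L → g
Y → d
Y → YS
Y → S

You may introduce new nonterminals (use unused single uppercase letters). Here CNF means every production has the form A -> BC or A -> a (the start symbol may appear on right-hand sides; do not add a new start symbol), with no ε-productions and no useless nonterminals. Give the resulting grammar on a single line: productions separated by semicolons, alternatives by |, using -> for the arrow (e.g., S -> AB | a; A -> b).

No ε-productions.
After unit-elimination: S -> d | LS | SY; L -> g | YL; Y -> d | LS | SY | YS.

S -> d | LS | SY; L -> g | YL; Y -> d | LS | SY | YS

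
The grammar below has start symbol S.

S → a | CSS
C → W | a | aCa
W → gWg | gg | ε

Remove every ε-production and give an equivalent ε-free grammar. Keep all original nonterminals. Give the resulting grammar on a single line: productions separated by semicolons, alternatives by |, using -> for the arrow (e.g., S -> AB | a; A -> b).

S -> a | SS | CSS; C -> W | a | aa | aCa; W -> gg | gWg

Nullable set: {C, W}.
S -> CSS: C nullable, giving CSS | SS.
C -> W: W nullable, giving W.
C -> aCa: C nullable, giving aCa | aa.
Drop W -> ε.
W -> gWg: W nullable, giving gWg | gg.
Unchanged (no nullable symbols): S -> a; C -> a; W -> gg.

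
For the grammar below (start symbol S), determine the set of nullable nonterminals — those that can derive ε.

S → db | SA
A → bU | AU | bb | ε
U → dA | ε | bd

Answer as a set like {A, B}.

Directly nullable (have an ε-rule): {A, U}.
Not nullable: S — each has a terminal in every rule's right-hand side or depends on a non-nullable symbol.

{A, U}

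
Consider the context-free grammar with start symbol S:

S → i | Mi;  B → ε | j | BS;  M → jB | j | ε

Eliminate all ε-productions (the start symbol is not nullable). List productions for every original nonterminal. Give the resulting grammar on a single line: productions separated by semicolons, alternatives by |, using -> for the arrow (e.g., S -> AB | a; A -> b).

S -> i | Mi; B -> S | j | BS; M -> j | jB

Nullable set: {B, M}.
S -> Mi: M nullable, giving Mi | i.
Drop B -> ε.
B -> BS: B nullable, giving BS | S.
Drop M -> ε.
M -> jB: B nullable, giving j | jB.
Unchanged (no nullable symbols): S -> i; B -> j; M -> j.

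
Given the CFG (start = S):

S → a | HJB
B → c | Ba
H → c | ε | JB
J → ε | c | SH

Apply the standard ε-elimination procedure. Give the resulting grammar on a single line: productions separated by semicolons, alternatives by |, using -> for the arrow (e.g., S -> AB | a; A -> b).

S -> B | a | HB | JB | HJB; B -> c | Ba; H -> B | c | JB; J -> S | c | SH

Nullable set: {H, J}.
S -> HJB: H, J nullable, giving B | HB | HJB | JB.
Drop H -> ε.
H -> JB: J nullable, giving B | JB.
Drop J -> ε.
J -> SH: H nullable, giving S | SH.
Unchanged (no nullable symbols): S -> a; B -> Ba; B -> c; H -> c; J -> c.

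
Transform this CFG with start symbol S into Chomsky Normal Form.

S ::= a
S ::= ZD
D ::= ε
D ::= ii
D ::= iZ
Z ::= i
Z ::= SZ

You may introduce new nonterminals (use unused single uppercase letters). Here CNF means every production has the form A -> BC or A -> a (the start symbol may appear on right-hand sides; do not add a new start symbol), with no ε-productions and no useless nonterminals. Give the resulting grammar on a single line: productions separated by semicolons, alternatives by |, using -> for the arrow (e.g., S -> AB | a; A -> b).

S -> a | i | SZ | ZD; A -> i; D -> AA | AZ; Z -> i | SZ

Nullable: {D}; after ε-elimination: S -> Z | a | ZD; D -> iZ | ii; Z -> i | SZ.
After unit-elimination: S -> a | i | SZ | ZD; D -> iZ | ii; Z -> i | SZ.
TERM: introduce A -> i and substitute in every rule of length ≥2.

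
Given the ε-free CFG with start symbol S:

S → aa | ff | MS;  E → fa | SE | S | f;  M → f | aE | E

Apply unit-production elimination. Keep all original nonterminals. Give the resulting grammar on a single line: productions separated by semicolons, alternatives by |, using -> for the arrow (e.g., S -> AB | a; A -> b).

Unit productions: E->S, M->E.
Unit pairs (A ⇒* B via units): (E,S), (M,E), (M,S).
S: inherits non-unit rules of {S} → MS | aa | ff.
E: inherits non-unit rules of {E, S} → MS | SE | aa | f | fa | ff.
M: inherits non-unit rules of {E, M, S} → MS | SE | aE | aa | f | fa | ff.

S -> MS | aa | ff; E -> f | MS | SE | aa | fa | ff; M -> f | MS | SE | aE | aa | fa | ff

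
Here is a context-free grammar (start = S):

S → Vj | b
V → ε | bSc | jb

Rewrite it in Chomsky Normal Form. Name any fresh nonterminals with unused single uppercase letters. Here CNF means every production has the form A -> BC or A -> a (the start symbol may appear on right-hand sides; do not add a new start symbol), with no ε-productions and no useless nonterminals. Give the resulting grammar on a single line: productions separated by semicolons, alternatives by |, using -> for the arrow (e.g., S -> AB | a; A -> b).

Nullable: {V}; after ε-elimination: S -> b | j | Vj; V -> jb | bSc.
No unit productions to eliminate.
TERM: introduce B -> b, C -> c, A -> j and substitute in every rule of length ≥2.
BIN: V -> BSC becomes V -> BD, D -> SC.

S -> b | j | VA; A -> j; B -> b; C -> c; D -> SC; V -> AB | BD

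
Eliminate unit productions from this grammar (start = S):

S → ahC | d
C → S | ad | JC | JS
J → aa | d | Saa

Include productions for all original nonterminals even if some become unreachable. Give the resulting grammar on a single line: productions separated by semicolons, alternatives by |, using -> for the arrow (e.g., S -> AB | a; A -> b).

S -> d | ahC; C -> d | JC | JS | ad | ahC; J -> d | aa | Saa

Unit productions: C->S.
Unit pairs (A ⇒* B via units): (C,S).
S: inherits non-unit rules of {S} → ahC | d.
C: inherits non-unit rules of {C, S} → JC | JS | ad | ahC | d.
J: inherits non-unit rules of {J} → Saa | aa | d.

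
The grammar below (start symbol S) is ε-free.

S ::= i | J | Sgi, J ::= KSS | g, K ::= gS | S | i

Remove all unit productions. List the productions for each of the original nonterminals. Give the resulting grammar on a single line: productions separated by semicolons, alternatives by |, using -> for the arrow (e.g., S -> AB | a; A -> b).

S -> g | i | KSS | Sgi; J -> g | KSS; K -> g | i | gS | KSS | Sgi

Unit productions: K->S, S->J.
Unit pairs (A ⇒* B via units): (K,J), (K,S), (S,J).
S: inherits non-unit rules of {J, S} → KSS | Sgi | g | i.
J: inherits non-unit rules of {J} → KSS | g.
K: inherits non-unit rules of {J, K, S} → KSS | Sgi | g | gS | i.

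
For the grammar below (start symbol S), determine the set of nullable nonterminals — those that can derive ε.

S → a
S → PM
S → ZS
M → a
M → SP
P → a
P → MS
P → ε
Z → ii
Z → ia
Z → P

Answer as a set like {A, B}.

{P, Z}

Directly nullable (have an ε-rule): {P}.
Z is nullable via Z -> P (every symbol on the right is already known nullable).
Not nullable: M, S — each has a terminal in every rule's right-hand side or depends on a non-nullable symbol.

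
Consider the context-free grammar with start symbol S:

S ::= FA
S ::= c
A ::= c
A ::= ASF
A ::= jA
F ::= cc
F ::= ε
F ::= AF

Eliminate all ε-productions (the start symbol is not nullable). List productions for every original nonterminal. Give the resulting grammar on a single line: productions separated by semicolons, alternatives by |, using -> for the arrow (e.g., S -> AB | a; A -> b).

Nullable set: {F}.
S -> FA: F nullable, giving A | FA.
A -> ASF: F nullable, giving AS | ASF.
Drop F -> ε.
F -> AF: F nullable, giving A | AF.
Unchanged (no nullable symbols): S -> c; A -> c; A -> jA; F -> cc.

S -> A | c | FA; A -> c | AS | jA | ASF; F -> A | AF | cc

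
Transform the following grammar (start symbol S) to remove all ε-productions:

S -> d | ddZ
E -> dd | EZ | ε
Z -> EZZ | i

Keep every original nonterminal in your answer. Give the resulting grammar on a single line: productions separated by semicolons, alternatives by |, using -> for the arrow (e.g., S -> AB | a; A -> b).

S -> d | ddZ; E -> Z | EZ | dd; Z -> i | ZZ | EZZ

Nullable set: {E}.
Drop E -> ε.
E -> EZ: E nullable, giving EZ | Z.
Z -> EZZ: E nullable, giving EZZ | ZZ.
Unchanged (no nullable symbols): S -> d; S -> ddZ; E -> dd; Z -> i.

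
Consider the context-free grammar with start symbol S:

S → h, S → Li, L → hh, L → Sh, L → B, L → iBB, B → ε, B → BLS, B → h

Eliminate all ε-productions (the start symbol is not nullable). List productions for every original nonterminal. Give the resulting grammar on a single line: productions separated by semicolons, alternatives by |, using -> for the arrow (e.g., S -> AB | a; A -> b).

S -> h | i | Li; B -> S | h | BS | LS | BLS; L -> B | i | Sh | hh | iB | iBB

Nullable set: {B, L}.
S -> Li: L nullable, giving Li | i.
Drop B -> ε.
B -> BLS: B, L nullable, giving BLS | BS | LS | S.
L -> B: B nullable, giving B.
L -> iBB: B, B nullable, giving i | iB | iBB.
Unchanged (no nullable symbols): S -> h; B -> h; L -> Sh; L -> hh.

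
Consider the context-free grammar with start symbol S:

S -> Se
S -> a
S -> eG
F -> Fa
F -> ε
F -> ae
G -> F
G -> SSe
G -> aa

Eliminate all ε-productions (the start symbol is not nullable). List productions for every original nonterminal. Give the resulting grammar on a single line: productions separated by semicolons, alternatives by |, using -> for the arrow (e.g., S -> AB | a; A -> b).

S -> a | e | Se | eG; F -> a | Fa | ae; G -> F | aa | SSe

Nullable set: {F, G}.
S -> eG: G nullable, giving e | eG.
Drop F -> ε.
F -> Fa: F nullable, giving Fa | a.
G -> F: F nullable, giving F.
Unchanged (no nullable symbols): S -> Se; S -> a; F -> ae; G -> SSe; G -> aa.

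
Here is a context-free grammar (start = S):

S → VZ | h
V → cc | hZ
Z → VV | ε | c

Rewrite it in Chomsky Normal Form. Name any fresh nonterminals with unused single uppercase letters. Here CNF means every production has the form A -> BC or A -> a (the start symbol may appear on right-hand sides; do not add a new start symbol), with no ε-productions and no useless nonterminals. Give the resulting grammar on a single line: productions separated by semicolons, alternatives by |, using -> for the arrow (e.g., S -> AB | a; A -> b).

Nullable: {Z}; after ε-elimination: S -> V | h | VZ; V -> h | cc | hZ; Z -> c | VV.
After unit-elimination: S -> h | VZ | cc | hZ; V -> h | cc | hZ; Z -> c | VV.
TERM: introduce A -> c, B -> h and substitute in every rule of length ≥2.

S -> h | AA | BZ | VZ; A -> c; B -> h; V -> h | AA | BZ; Z -> c | VV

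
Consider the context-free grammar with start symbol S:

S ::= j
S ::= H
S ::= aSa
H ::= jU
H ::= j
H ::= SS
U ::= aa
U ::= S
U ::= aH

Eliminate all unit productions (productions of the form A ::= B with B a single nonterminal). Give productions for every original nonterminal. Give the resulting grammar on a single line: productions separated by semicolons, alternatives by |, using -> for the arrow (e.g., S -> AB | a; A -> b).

S -> j | SS | jU | aSa; H -> j | SS | jU; U -> j | SS | aH | aa | jU | aSa

Unit productions: S->H, U->S.
Unit pairs (A ⇒* B via units): (S,H), (U,H), (U,S).
S: inherits non-unit rules of {H, S} → SS | aSa | j | jU.
H: inherits non-unit rules of {H} → SS | j | jU.
U: inherits non-unit rules of {H, S, U} → SS | aH | aSa | aa | j | jU.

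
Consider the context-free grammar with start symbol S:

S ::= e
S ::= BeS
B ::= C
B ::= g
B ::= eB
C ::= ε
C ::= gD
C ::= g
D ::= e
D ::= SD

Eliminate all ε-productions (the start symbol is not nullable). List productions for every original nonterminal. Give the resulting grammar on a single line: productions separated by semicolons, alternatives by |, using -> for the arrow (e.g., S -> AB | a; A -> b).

Nullable set: {B, C}.
S -> BeS: B nullable, giving BeS | eS.
B -> C: C nullable, giving C.
B -> eB: B nullable, giving e | eB.
Drop C -> ε.
Unchanged (no nullable symbols): S -> e; B -> g; C -> g; C -> gD; D -> SD; D -> e.

S -> e | eS | BeS; B -> C | e | g | eB; C -> g | gD; D -> e | SD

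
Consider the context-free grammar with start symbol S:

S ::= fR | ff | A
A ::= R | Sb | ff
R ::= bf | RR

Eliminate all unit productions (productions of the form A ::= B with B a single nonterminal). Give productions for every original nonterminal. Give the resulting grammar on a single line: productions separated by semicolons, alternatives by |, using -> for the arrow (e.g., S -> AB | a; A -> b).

Unit productions: A->R, S->A.
Unit pairs (A ⇒* B via units): (A,R), (S,A), (S,R).
S: inherits non-unit rules of {A, R, S} → RR | Sb | bf | fR | ff.
A: inherits non-unit rules of {A, R} → RR | Sb | bf | ff.
R: inherits non-unit rules of {R} → RR | bf.

S -> RR | Sb | bf | fR | ff; A -> RR | Sb | bf | ff; R -> RR | bf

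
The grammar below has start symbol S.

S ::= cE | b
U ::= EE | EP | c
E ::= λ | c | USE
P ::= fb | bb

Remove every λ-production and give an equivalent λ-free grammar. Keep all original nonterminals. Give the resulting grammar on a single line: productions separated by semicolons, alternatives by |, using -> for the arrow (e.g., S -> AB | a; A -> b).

Nullable set: {E, U}.
S -> cE: E nullable, giving c | cE.
Drop E -> λ.
E -> USE: U, E nullable, giving S | SE | US | USE.
U -> EE: E, E nullable, giving E | EE.
U -> EP: E nullable, giving EP | P.
Unchanged (no nullable symbols): S -> b; E -> c; P -> bb; P -> fb; U -> c.

S -> b | c | cE; E -> S | c | SE | US | USE; P -> bb | fb; U -> E | P | c | EE | EP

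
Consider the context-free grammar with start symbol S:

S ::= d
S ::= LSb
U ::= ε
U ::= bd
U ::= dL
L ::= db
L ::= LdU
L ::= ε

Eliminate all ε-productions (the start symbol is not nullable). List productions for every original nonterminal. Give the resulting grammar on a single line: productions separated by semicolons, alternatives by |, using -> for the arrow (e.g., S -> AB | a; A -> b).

Nullable set: {L, U}.
S -> LSb: L nullable, giving LSb | Sb.
Drop L -> ε.
L -> LdU: L, U nullable, giving Ld | LdU | d | dU.
Drop U -> ε.
U -> dL: L nullable, giving d | dL.
Unchanged (no nullable symbols): S -> d; L -> db; U -> bd.

S -> d | Sb | LSb; L -> d | Ld | dU | db | LdU; U -> d | bd | dL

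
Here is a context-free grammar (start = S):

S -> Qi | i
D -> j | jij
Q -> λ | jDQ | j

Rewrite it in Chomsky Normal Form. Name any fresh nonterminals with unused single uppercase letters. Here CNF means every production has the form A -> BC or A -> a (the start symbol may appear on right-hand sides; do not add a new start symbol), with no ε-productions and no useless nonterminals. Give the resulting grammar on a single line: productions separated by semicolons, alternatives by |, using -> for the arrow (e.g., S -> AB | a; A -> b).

Nullable: {Q}; after ε-elimination: S -> i | Qi; D -> j | jij; Q -> j | jD | jDQ.
No unit productions to eliminate.
TERM: introduce B -> i, A -> j and substitute in every rule of length ≥2.
BIN: D -> ABA becomes D -> AC, C -> BA; Q -> ADQ becomes Q -> AE, E -> DQ.

S -> i | QB; A -> j; B -> i; C -> BA; D -> j | AC; E -> DQ; Q -> j | AD | AE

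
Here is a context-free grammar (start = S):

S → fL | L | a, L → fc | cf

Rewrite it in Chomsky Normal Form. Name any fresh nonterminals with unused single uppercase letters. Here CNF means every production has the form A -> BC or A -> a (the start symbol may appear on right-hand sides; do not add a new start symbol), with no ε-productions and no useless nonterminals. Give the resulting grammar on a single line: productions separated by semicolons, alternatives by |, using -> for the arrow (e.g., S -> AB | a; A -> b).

No ε-productions.
After unit-elimination: S -> a | cf | fL | fc; L -> cf | fc.
TERM: introduce A -> c, B -> f and substitute in every rule of length ≥2.

S -> a | AB | BA | BL; A -> c; B -> f; L -> AB | BA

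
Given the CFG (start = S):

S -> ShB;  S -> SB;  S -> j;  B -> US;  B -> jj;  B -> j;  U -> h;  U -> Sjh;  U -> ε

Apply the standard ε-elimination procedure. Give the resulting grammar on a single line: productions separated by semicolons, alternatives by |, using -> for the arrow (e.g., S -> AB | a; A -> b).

S -> j | SB | ShB; B -> S | j | US | jj; U -> h | Sjh

Nullable set: {U}.
B -> US: U nullable, giving S | US.
Drop U -> ε.
Unchanged (no nullable symbols): S -> SB; S -> ShB; S -> j; B -> j; B -> jj; U -> Sjh; U -> h.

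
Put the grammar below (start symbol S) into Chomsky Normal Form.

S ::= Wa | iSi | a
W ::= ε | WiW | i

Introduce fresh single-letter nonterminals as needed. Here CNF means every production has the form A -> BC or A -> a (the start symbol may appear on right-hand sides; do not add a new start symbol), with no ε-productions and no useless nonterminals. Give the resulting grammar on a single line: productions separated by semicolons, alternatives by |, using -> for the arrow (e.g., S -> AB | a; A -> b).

S -> a | BC | WA; A -> a; B -> i; C -> SB; D -> BW; W -> i | BW | WB | WD

Nullable: {W}; after ε-elimination: S -> a | Wa | iSi; W -> i | Wi | iW | WiW.
No unit productions to eliminate.
TERM: introduce A -> a, B -> i and substitute in every rule of length ≥2.
BIN: S -> BSB becomes S -> BC, C -> SB; W -> WBW becomes W -> WD, D -> BW.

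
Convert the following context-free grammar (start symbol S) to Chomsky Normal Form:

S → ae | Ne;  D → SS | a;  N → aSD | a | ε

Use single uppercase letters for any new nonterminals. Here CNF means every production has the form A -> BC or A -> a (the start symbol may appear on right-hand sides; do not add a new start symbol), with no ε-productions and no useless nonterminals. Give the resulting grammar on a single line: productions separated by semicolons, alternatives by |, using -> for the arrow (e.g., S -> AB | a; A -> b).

S -> e | AB | NB; A -> a; B -> e; C -> SD; D -> a | SS; N -> a | AC

Nullable: {N}; after ε-elimination: S -> e | Ne | ae; D -> a | SS; N -> a | aSD.
No unit productions to eliminate.
TERM: introduce A -> a, B -> e and substitute in every rule of length ≥2.
BIN: N -> ASD becomes N -> AC, C -> SD.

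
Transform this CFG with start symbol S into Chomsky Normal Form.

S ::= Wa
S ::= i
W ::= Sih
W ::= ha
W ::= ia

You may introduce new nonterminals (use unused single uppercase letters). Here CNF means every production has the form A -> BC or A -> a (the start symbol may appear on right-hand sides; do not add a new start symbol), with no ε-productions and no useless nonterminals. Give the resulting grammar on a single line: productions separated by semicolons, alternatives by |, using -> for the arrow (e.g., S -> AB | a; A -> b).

S -> i | WA; A -> a; B -> i; C -> h; D -> BC; W -> BA | CA | SD

No ε-productions.
No unit productions to eliminate.
TERM: introduce A -> a, C -> h, B -> i and substitute in every rule of length ≥2.
BIN: W -> SBC becomes W -> SD, D -> BC.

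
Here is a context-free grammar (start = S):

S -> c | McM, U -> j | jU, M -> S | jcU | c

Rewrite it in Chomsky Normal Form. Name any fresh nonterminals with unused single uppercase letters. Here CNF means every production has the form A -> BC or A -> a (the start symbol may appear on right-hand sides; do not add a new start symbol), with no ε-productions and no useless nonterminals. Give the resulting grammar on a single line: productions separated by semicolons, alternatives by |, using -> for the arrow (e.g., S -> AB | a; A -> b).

S -> c | ME; A -> c; B -> j; C -> AU; D -> AM; E -> AM; M -> c | BC | MD; U -> j | BU

No ε-productions.
After unit-elimination: S -> c | McM; M -> c | McM | jcU; U -> j | jU.
TERM: introduce A -> c, B -> j and substitute in every rule of length ≥2.
BIN: M -> BAU becomes M -> BC, C -> AU; M -> MAM becomes M -> MD, D -> AM; S -> MAM becomes S -> ME, E -> AM.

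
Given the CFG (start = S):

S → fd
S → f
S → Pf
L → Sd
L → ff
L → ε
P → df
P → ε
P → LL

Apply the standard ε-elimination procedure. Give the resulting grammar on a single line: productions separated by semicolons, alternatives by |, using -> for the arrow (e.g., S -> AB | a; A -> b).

S -> f | Pf | fd; L -> Sd | ff; P -> L | LL | df

Nullable set: {L, P}.
S -> Pf: P nullable, giving Pf | f.
Drop L -> ε.
Drop P -> ε.
P -> LL: L, L nullable, giving L | LL.
Unchanged (no nullable symbols): S -> f; S -> fd; L -> Sd; L -> ff; P -> df.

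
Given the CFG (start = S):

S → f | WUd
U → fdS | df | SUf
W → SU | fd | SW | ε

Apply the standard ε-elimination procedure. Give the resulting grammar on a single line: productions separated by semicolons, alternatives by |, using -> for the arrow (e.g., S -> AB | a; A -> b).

Nullable set: {W}.
S -> WUd: W nullable, giving Ud | WUd.
Drop W -> ε.
W -> SW: W nullable, giving S | SW.
Unchanged (no nullable symbols): S -> f; U -> SUf; U -> df; U -> fdS; W -> SU; W -> fd.

S -> f | Ud | WUd; U -> df | SUf | fdS; W -> S | SU | SW | fd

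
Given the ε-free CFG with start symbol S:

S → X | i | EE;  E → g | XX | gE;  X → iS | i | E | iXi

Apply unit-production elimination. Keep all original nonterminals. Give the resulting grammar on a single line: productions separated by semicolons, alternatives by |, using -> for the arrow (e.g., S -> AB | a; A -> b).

S -> g | i | EE | XX | gE | iS | iXi; E -> g | XX | gE; X -> g | i | XX | gE | iS | iXi

Unit productions: S->X, X->E.
Unit pairs (A ⇒* B via units): (S,E), (S,X), (X,E).
S: inherits non-unit rules of {E, S, X} → EE | XX | g | gE | i | iS | iXi.
E: inherits non-unit rules of {E} → XX | g | gE.
X: inherits non-unit rules of {E, X} → XX | g | gE | i | iS | iXi.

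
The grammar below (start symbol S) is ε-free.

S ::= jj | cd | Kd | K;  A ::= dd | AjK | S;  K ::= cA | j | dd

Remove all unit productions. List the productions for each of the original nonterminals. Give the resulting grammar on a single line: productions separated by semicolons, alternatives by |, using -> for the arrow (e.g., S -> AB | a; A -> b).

S -> j | Kd | cA | cd | dd | jj; A -> j | Kd | cA | cd | dd | jj | AjK; K -> j | cA | dd

Unit productions: A->S, S->K.
Unit pairs (A ⇒* B via units): (A,K), (A,S), (S,K).
S: inherits non-unit rules of {K, S} → Kd | cA | cd | dd | j | jj.
A: inherits non-unit rules of {A, K, S} → AjK | Kd | cA | cd | dd | j | jj.
K: inherits non-unit rules of {K} → cA | dd | j.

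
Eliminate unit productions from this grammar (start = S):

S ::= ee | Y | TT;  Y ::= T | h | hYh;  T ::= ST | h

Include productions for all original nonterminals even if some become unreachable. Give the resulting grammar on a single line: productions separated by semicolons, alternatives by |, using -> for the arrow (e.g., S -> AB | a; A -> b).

Unit productions: S->Y, Y->T.
Unit pairs (A ⇒* B via units): (S,T), (S,Y), (Y,T).
S: inherits non-unit rules of {S, T, Y} → ST | TT | ee | h | hYh.
T: inherits non-unit rules of {T} → ST | h.
Y: inherits non-unit rules of {T, Y} → ST | h | hYh.

S -> h | ST | TT | ee | hYh; T -> h | ST; Y -> h | ST | hYh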